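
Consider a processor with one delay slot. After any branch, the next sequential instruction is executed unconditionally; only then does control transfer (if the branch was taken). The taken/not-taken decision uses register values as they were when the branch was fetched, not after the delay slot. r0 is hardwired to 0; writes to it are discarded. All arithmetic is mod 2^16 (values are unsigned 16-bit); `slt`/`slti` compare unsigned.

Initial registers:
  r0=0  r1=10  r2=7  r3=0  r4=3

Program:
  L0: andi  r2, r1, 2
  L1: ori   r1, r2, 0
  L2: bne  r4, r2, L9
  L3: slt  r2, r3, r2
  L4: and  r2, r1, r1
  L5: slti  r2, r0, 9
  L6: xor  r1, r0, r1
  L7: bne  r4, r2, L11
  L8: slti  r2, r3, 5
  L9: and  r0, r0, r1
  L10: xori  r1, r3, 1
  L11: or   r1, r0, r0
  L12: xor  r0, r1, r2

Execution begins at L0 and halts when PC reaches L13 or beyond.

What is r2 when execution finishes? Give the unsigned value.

[0] andi  r2, r1, 2  →  {r0:0, r1:10, r2:2, r3:0, r4:3}
[1] ori   r1, r2, 0  →  {r0:0, r1:2, r2:2, r3:0, r4:3}
[2] bne  r4, r2, L9  →  {r0:0, r1:2, r2:2, r3:0, r4:3}  ⟨branch taken⟩
[3] slt  r2, r3, r2  →  {r0:0, r1:2, r2:1, r3:0, r4:3}
[9] and  r0, r0, r1  →  {r0:0, r1:2, r2:1, r3:0, r4:3}
[10] xori  r1, r3, 1  →  {r0:0, r1:1, r2:1, r3:0, r4:3}
[11] or   r1, r0, r0  →  {r0:0, r1:0, r2:1, r3:0, r4:3}
[12] xor  r0, r1, r2  →  {r0:0, r1:0, r2:1, r3:0, r4:3}

1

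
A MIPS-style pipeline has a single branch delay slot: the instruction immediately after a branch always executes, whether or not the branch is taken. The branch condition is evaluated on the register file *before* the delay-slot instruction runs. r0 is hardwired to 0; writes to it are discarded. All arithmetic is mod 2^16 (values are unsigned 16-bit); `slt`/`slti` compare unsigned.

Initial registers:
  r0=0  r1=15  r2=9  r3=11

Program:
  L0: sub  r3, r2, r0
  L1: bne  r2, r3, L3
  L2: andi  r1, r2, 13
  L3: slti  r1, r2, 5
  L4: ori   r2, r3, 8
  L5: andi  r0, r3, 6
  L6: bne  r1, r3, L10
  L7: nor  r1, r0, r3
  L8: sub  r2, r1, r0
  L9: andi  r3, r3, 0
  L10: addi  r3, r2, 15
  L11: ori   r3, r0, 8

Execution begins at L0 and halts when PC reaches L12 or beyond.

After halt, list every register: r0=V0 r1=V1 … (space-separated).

r0=0 r1=65526 r2=9 r3=8

  step pc=0: sub  r3, r2, r0  regs=(0,15,9,9)
  step pc=1: bne  r2, r3, L3  cond=F  regs=(0,15,9,9)
  step pc=2: andi  r1, r2, 13  regs=(0,9,9,9)
  step pc=3: slti  r1, r2, 5  regs=(0,0,9,9)
  step pc=4: ori   r2, r3, 8  regs=(0,0,9,9)
  step pc=5: andi  r0, r3, 6  regs=(0,0,9,9)
  step pc=6: bne  r1, r3, L10  cond=T  regs=(0,0,9,9)
  step pc=7: nor  r1, r0, r3  regs=(0,65526,9,9)
  step pc=10: addi  r3, r2, 15  regs=(0,65526,9,24)
  step pc=11: ori   r3, r0, 8  regs=(0,65526,9,8)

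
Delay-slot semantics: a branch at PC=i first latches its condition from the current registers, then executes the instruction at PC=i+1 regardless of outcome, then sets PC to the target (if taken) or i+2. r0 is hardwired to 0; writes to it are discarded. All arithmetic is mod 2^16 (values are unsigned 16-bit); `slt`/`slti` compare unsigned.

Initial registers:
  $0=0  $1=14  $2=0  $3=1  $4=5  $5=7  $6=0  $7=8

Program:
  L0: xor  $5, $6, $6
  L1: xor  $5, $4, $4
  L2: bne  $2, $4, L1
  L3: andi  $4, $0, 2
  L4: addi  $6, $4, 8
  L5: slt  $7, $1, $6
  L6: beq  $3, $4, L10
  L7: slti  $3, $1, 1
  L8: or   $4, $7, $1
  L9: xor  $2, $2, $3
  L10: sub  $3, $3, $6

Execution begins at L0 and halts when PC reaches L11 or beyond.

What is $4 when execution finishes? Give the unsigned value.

#0 xor  $5, $6, $6 ; 0/14/0/1/5/0/0/8
#1 xor  $5, $4, $4 ; 0/14/0/1/5/0/0/8
#2 bne  $2, $4, L1 ; 0/14/0/1/5/0/0/8 ; →target
#3 andi  $4, $0, 2 ; 0/14/0/1/0/0/0/8
#1 xor  $5, $4, $4 ; 0/14/0/1/0/0/0/8
#2 bne  $2, $4, L1 ; 0/14/0/1/0/0/0/8 ; →fallthru
#3 andi  $4, $0, 2 ; 0/14/0/1/0/0/0/8
#4 addi  $6, $4, 8 ; 0/14/0/1/0/0/8/8
#5 slt  $7, $1, $6 ; 0/14/0/1/0/0/8/0
#6 beq  $3, $4, L10 ; 0/14/0/1/0/0/8/0 ; →fallthru
#7 slti  $3, $1, 1 ; 0/14/0/0/0/0/8/0
#8 or   $4, $7, $1 ; 0/14/0/0/14/0/8/0
#9 xor  $2, $2, $3 ; 0/14/0/0/14/0/8/0
#10 sub  $3, $3, $6 ; 0/14/0/65528/14/0/8/0

14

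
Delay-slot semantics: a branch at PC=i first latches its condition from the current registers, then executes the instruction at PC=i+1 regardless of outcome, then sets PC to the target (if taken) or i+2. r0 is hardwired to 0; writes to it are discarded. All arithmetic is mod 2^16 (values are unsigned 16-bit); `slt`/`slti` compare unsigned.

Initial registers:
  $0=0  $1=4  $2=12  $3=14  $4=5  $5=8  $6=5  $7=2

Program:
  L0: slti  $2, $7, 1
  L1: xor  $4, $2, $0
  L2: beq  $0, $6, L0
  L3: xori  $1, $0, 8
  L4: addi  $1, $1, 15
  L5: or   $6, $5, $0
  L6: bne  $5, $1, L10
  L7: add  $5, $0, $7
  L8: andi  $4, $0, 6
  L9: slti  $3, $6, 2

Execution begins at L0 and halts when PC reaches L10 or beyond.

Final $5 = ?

2

  step pc=0: slti  $2, $7, 1  regs=(0,4,0,14,5,8,5,2)
  step pc=1: xor  $4, $2, $0  regs=(0,4,0,14,0,8,5,2)
  step pc=2: beq  $0, $6, L0  cond=F  regs=(0,4,0,14,0,8,5,2)
  step pc=3: xori  $1, $0, 8  regs=(0,8,0,14,0,8,5,2)
  step pc=4: addi  $1, $1, 15  regs=(0,23,0,14,0,8,5,2)
  step pc=5: or   $6, $5, $0  regs=(0,23,0,14,0,8,8,2)
  step pc=6: bne  $5, $1, L10  cond=T  regs=(0,23,0,14,0,8,8,2)
  step pc=7: add  $5, $0, $7  regs=(0,23,0,14,0,2,8,2)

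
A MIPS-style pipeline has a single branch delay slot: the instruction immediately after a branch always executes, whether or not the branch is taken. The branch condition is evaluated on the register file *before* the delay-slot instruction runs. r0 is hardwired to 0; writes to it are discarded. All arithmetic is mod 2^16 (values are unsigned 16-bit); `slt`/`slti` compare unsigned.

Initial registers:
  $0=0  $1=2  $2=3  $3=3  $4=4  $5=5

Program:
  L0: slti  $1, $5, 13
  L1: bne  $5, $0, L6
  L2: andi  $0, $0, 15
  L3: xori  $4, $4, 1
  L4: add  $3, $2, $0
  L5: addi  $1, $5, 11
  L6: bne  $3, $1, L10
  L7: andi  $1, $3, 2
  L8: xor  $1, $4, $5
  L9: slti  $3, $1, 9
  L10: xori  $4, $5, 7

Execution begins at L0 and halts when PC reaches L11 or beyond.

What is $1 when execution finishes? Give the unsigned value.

[0] slti  $1, $5, 13  →  {$0:0, $1:1, $2:3, $3:3, $4:4, $5:5}
[1] bne  $5, $0, L6  →  {$0:0, $1:1, $2:3, $3:3, $4:4, $5:5}  ⟨branch taken⟩
[2] andi  $0, $0, 15  →  {$0:0, $1:1, $2:3, $3:3, $4:4, $5:5}
[6] bne  $3, $1, L10  →  {$0:0, $1:1, $2:3, $3:3, $4:4, $5:5}  ⟨branch taken⟩
[7] andi  $1, $3, 2  →  {$0:0, $1:2, $2:3, $3:3, $4:4, $5:5}
[10] xori  $4, $5, 7  →  {$0:0, $1:2, $2:3, $3:3, $4:2, $5:5}

2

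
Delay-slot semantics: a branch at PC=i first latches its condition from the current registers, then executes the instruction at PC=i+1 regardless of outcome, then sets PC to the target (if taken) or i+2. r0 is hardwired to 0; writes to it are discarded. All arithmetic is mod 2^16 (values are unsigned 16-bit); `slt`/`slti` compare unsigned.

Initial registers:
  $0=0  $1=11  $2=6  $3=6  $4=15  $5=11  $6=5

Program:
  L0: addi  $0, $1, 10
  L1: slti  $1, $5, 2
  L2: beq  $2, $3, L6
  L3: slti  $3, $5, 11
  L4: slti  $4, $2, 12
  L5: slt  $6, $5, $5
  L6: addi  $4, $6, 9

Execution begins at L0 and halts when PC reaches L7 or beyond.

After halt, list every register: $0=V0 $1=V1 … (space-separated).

$0=0 $1=0 $2=6 $3=0 $4=14 $5=11 $6=5

#0 addi  $0, $1, 10 ; 0/11/6/6/15/11/5
#1 slti  $1, $5, 2 ; 0/0/6/6/15/11/5
#2 beq  $2, $3, L6 ; 0/0/6/6/15/11/5 ; →target
#3 slti  $3, $5, 11 ; 0/0/6/0/15/11/5
#6 addi  $4, $6, 9 ; 0/0/6/0/14/11/5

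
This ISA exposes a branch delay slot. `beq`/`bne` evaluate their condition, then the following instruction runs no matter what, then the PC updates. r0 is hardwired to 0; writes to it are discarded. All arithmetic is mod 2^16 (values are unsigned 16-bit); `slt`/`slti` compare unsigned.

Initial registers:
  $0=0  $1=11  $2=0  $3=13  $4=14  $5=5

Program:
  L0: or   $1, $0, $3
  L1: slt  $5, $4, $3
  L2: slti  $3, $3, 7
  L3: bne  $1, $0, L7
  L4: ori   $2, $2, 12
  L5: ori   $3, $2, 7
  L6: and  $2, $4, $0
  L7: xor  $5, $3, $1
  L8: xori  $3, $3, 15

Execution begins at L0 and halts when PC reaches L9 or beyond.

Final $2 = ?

[0] or   $1, $0, $3  →  {$0:0, $1:13, $2:0, $3:13, $4:14, $5:5}
[1] slt  $5, $4, $3  →  {$0:0, $1:13, $2:0, $3:13, $4:14, $5:0}
[2] slti  $3, $3, 7  →  {$0:0, $1:13, $2:0, $3:0, $4:14, $5:0}
[3] bne  $1, $0, L7  →  {$0:0, $1:13, $2:0, $3:0, $4:14, $5:0}  ⟨branch taken⟩
[4] ori   $2, $2, 12  →  {$0:0, $1:13, $2:12, $3:0, $4:14, $5:0}
[7] xor  $5, $3, $1  →  {$0:0, $1:13, $2:12, $3:0, $4:14, $5:13}
[8] xori  $3, $3, 15  →  {$0:0, $1:13, $2:12, $3:15, $4:14, $5:13}

12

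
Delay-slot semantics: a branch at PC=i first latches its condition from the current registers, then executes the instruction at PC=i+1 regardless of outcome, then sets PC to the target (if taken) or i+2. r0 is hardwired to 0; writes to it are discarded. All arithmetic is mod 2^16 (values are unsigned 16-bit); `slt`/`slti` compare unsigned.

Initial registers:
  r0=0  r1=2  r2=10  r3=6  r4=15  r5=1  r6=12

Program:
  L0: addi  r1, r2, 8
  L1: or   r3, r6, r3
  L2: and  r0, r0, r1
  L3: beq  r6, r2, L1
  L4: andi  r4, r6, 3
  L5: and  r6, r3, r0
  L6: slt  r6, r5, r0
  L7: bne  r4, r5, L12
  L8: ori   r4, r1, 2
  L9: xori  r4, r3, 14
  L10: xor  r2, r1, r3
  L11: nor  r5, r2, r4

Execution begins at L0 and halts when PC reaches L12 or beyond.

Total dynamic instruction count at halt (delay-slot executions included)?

  step pc=0: addi  r1, r2, 8  regs=(0,18,10,6,15,1,12)
  step pc=1: or   r3, r6, r3  regs=(0,18,10,14,15,1,12)
  step pc=2: and  r0, r0, r1  regs=(0,18,10,14,15,1,12)
  step pc=3: beq  r6, r2, L1  cond=F  regs=(0,18,10,14,15,1,12)
  step pc=4: andi  r4, r6, 3  regs=(0,18,10,14,0,1,12)
  step pc=5: and  r6, r3, r0  regs=(0,18,10,14,0,1,0)
  step pc=6: slt  r6, r5, r0  regs=(0,18,10,14,0,1,0)
  step pc=7: bne  r4, r5, L12  cond=T  regs=(0,18,10,14,0,1,0)
  step pc=8: ori   r4, r1, 2  regs=(0,18,10,14,18,1,0)

9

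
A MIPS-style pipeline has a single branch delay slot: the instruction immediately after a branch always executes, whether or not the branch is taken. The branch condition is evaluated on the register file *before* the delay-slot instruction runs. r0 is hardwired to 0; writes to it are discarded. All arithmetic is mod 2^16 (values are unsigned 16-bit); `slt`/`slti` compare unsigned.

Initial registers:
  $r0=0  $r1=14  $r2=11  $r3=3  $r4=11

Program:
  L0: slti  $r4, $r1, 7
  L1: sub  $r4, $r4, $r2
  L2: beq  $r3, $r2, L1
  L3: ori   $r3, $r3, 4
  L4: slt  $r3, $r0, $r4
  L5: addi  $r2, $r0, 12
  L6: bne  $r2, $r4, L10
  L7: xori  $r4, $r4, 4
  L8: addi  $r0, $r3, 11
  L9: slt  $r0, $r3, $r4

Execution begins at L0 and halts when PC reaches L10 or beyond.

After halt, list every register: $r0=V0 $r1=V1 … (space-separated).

$r0=0 $r1=14 $r2=12 $r3=1 $r4=65521

#0 slti  $r4, $r1, 7 ; 0/14/11/3/0
#1 sub  $r4, $r4, $r2 ; 0/14/11/3/65525
#2 beq  $r3, $r2, L1 ; 0/14/11/3/65525 ; →fallthru
#3 ori   $r3, $r3, 4 ; 0/14/11/7/65525
#4 slt  $r3, $r0, $r4 ; 0/14/11/1/65525
#5 addi  $r2, $r0, 12 ; 0/14/12/1/65525
#6 bne  $r2, $r4, L10 ; 0/14/12/1/65525 ; →target
#7 xori  $r4, $r4, 4 ; 0/14/12/1/65521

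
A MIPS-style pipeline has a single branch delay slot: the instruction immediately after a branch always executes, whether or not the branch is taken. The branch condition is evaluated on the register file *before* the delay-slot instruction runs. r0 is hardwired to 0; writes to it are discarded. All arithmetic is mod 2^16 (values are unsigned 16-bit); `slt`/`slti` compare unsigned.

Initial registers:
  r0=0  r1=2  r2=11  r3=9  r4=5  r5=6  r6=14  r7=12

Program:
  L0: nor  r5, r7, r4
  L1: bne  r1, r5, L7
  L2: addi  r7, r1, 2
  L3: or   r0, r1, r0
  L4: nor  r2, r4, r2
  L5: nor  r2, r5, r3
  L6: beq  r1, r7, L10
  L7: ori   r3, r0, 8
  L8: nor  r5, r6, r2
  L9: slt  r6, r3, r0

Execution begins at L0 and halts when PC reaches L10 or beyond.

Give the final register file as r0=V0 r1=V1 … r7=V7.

r0=0 r1=2 r2=11 r3=8 r4=5 r5=65520 r6=0 r7=4

  step pc=0: nor  r5, r7, r4  regs=(0,2,11,9,5,65522,14,12)
  step pc=1: bne  r1, r5, L7  cond=T  regs=(0,2,11,9,5,65522,14,12)
  step pc=2: addi  r7, r1, 2  regs=(0,2,11,9,5,65522,14,4)
  step pc=7: ori   r3, r0, 8  regs=(0,2,11,8,5,65522,14,4)
  step pc=8: nor  r5, r6, r2  regs=(0,2,11,8,5,65520,14,4)
  step pc=9: slt  r6, r3, r0  regs=(0,2,11,8,5,65520,0,4)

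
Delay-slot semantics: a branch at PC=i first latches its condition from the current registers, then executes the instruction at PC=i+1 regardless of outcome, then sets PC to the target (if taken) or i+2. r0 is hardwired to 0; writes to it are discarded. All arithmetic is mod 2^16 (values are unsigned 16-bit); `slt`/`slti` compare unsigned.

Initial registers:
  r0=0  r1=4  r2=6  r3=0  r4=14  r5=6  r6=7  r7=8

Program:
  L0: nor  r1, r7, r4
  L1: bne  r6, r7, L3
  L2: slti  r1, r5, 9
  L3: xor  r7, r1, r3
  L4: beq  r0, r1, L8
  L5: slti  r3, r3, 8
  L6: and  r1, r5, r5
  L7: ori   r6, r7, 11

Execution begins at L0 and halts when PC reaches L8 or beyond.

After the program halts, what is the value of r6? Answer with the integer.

  step pc=0: nor  r1, r7, r4  regs=(0,65521,6,0,14,6,7,8)
  step pc=1: bne  r6, r7, L3  cond=T  regs=(0,65521,6,0,14,6,7,8)
  step pc=2: slti  r1, r5, 9  regs=(0,1,6,0,14,6,7,8)
  step pc=3: xor  r7, r1, r3  regs=(0,1,6,0,14,6,7,1)
  step pc=4: beq  r0, r1, L8  cond=F  regs=(0,1,6,0,14,6,7,1)
  step pc=5: slti  r3, r3, 8  regs=(0,1,6,1,14,6,7,1)
  step pc=6: and  r1, r5, r5  regs=(0,6,6,1,14,6,7,1)
  step pc=7: ori   r6, r7, 11  regs=(0,6,6,1,14,6,11,1)

11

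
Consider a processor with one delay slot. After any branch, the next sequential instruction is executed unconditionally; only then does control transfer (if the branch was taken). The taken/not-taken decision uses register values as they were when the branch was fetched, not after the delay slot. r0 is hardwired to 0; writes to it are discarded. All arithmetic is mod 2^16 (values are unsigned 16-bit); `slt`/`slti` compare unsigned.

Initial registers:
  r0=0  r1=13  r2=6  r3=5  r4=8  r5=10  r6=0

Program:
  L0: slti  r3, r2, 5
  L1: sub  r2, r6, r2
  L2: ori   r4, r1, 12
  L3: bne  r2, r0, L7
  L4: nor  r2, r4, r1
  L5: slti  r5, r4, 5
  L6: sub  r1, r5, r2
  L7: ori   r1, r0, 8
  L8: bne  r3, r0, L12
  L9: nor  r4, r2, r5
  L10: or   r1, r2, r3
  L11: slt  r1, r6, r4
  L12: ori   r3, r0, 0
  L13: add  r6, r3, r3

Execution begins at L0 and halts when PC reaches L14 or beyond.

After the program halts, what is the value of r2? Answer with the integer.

  step pc=0: slti  r3, r2, 5  regs=(0,13,6,0,8,10,0)
  step pc=1: sub  r2, r6, r2  regs=(0,13,65530,0,8,10,0)
  step pc=2: ori   r4, r1, 12  regs=(0,13,65530,0,13,10,0)
  step pc=3: bne  r2, r0, L7  cond=T  regs=(0,13,65530,0,13,10,0)
  step pc=4: nor  r2, r4, r1  regs=(0,13,65522,0,13,10,0)
  step pc=7: ori   r1, r0, 8  regs=(0,8,65522,0,13,10,0)
  step pc=8: bne  r3, r0, L12  cond=F  regs=(0,8,65522,0,13,10,0)
  step pc=9: nor  r4, r2, r5  regs=(0,8,65522,0,5,10,0)
  step pc=10: or   r1, r2, r3  regs=(0,65522,65522,0,5,10,0)
  step pc=11: slt  r1, r6, r4  regs=(0,1,65522,0,5,10,0)
  step pc=12: ori   r3, r0, 0  regs=(0,1,65522,0,5,10,0)
  step pc=13: add  r6, r3, r3  regs=(0,1,65522,0,5,10,0)

65522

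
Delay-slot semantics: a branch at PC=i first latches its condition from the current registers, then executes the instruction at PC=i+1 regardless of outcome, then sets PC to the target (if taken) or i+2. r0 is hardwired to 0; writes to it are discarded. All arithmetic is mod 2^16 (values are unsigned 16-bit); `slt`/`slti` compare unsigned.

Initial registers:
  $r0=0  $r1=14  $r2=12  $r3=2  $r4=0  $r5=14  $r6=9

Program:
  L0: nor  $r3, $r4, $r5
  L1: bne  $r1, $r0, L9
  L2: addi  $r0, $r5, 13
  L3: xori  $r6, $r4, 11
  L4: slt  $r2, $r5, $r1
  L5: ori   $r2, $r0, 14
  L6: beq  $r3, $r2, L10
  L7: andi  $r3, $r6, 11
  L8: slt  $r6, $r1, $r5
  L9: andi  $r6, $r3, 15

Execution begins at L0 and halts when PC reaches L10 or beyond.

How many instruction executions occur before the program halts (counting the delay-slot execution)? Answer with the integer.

4

[0] nor  $r3, $r4, $r5  →  {$r0:0, $r1:14, $r2:12, $r3:65521, $r4:0, $r5:14, $r6:9}
[1] bne  $r1, $r0, L9  →  {$r0:0, $r1:14, $r2:12, $r3:65521, $r4:0, $r5:14, $r6:9}  ⟨branch taken⟩
[2] addi  $r0, $r5, 13  →  {$r0:0, $r1:14, $r2:12, $r3:65521, $r4:0, $r5:14, $r6:9}
[9] andi  $r6, $r3, 15  →  {$r0:0, $r1:14, $r2:12, $r3:65521, $r4:0, $r5:14, $r6:1}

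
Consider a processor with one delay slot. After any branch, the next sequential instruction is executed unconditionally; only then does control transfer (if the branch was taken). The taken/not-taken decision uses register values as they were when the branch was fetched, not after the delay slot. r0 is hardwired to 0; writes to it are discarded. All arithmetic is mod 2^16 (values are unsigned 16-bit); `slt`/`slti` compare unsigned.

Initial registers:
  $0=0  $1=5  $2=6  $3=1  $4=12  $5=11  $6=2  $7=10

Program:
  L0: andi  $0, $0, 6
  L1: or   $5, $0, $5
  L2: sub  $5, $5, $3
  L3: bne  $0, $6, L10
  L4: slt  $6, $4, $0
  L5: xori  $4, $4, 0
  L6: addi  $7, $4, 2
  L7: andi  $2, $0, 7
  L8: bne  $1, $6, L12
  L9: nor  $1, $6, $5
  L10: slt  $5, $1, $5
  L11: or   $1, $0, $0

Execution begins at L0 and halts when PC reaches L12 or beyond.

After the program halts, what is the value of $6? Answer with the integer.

[0] andi  $0, $0, 6  →  {$0:0, $1:5, $2:6, $3:1, $4:12, $5:11, $6:2, $7:10}
[1] or   $5, $0, $5  →  {$0:0, $1:5, $2:6, $3:1, $4:12, $5:11, $6:2, $7:10}
[2] sub  $5, $5, $3  →  {$0:0, $1:5, $2:6, $3:1, $4:12, $5:10, $6:2, $7:10}
[3] bne  $0, $6, L10  →  {$0:0, $1:5, $2:6, $3:1, $4:12, $5:10, $6:2, $7:10}  ⟨branch taken⟩
[4] slt  $6, $4, $0  →  {$0:0, $1:5, $2:6, $3:1, $4:12, $5:10, $6:0, $7:10}
[10] slt  $5, $1, $5  →  {$0:0, $1:5, $2:6, $3:1, $4:12, $5:1, $6:0, $7:10}
[11] or   $1, $0, $0  →  {$0:0, $1:0, $2:6, $3:1, $4:12, $5:1, $6:0, $7:10}

0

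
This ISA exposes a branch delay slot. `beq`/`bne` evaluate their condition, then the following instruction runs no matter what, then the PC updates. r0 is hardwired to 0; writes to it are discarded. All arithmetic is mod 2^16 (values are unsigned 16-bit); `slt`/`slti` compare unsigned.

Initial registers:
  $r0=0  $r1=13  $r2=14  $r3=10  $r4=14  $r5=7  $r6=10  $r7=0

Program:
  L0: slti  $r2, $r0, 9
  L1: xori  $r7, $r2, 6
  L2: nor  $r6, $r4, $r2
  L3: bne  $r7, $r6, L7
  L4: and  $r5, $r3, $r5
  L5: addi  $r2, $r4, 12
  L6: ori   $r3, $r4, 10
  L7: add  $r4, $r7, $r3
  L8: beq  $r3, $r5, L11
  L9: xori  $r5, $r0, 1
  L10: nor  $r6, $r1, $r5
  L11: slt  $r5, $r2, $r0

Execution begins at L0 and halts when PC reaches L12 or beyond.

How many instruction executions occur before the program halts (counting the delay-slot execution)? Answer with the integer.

#0 slti  $r2, $r0, 9 ; 0/13/1/10/14/7/10/0
#1 xori  $r7, $r2, 6 ; 0/13/1/10/14/7/10/7
#2 nor  $r6, $r4, $r2 ; 0/13/1/10/14/7/65520/7
#3 bne  $r7, $r6, L7 ; 0/13/1/10/14/7/65520/7 ; →target
#4 and  $r5, $r3, $r5 ; 0/13/1/10/14/2/65520/7
#7 add  $r4, $r7, $r3 ; 0/13/1/10/17/2/65520/7
#8 beq  $r3, $r5, L11 ; 0/13/1/10/17/2/65520/7 ; →fallthru
#9 xori  $r5, $r0, 1 ; 0/13/1/10/17/1/65520/7
#10 nor  $r6, $r1, $r5 ; 0/13/1/10/17/1/65522/7
#11 slt  $r5, $r2, $r0 ; 0/13/1/10/17/0/65522/7

10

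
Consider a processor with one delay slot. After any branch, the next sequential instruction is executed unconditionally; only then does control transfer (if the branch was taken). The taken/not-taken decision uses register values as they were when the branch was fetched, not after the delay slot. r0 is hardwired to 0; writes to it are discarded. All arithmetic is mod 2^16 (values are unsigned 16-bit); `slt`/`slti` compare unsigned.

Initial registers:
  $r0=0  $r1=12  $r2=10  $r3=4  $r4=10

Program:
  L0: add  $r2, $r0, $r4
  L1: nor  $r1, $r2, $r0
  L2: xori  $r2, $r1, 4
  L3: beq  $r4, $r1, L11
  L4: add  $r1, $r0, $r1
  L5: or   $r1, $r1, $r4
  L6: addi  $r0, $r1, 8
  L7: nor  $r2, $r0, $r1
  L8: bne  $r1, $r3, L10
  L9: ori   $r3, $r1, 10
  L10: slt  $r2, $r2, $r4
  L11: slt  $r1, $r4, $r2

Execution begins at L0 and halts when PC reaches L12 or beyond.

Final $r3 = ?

  step pc=0: add  $r2, $r0, $r4  regs=(0,12,10,4,10)
  step pc=1: nor  $r1, $r2, $r0  regs=(0,65525,10,4,10)
  step pc=2: xori  $r2, $r1, 4  regs=(0,65525,65521,4,10)
  step pc=3: beq  $r4, $r1, L11  cond=F  regs=(0,65525,65521,4,10)
  step pc=4: add  $r1, $r0, $r1  regs=(0,65525,65521,4,10)
  step pc=5: or   $r1, $r1, $r4  regs=(0,65535,65521,4,10)
  step pc=6: addi  $r0, $r1, 8  regs=(0,65535,65521,4,10)
  step pc=7: nor  $r2, $r0, $r1  regs=(0,65535,0,4,10)
  step pc=8: bne  $r1, $r3, L10  cond=T  regs=(0,65535,0,4,10)
  step pc=9: ori   $r3, $r1, 10  regs=(0,65535,0,65535,10)
  step pc=10: slt  $r2, $r2, $r4  regs=(0,65535,1,65535,10)
  step pc=11: slt  $r1, $r4, $r2  regs=(0,0,1,65535,10)

65535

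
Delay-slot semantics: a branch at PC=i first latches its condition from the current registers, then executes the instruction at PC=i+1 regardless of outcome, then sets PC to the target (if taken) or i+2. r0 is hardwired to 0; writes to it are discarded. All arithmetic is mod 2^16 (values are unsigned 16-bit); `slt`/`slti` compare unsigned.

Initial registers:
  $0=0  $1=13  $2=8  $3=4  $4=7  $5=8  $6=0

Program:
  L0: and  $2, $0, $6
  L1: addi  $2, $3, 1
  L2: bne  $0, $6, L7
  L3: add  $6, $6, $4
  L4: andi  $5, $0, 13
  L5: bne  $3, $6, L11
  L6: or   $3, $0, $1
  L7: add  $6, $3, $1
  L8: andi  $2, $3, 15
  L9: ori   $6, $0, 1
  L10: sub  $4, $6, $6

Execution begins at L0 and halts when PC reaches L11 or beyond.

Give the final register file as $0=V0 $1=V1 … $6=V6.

PC=0  and  $2, $0, $6        | $0=0 $1=13 $2=0 $3=4 $4=7 $5=8 $6=0
PC=1  addi  $2, $3, 1        | $0=0 $1=13 $2=5 $3=4 $4=7 $5=8 $6=0
PC=2  bne  $0, $6, L7        | $0=0 $1=13 $2=5 $3=4 $4=7 $5=8 $6=0  [not taken]
PC=3  add  $6, $6, $4        | $0=0 $1=13 $2=5 $3=4 $4=7 $5=8 $6=7
PC=4  andi  $5, $0, 13       | $0=0 $1=13 $2=5 $3=4 $4=7 $5=0 $6=7
PC=5  bne  $3, $6, L11       | $0=0 $1=13 $2=5 $3=4 $4=7 $5=0 $6=7  [TAKEN]
PC=6  or   $3, $0, $1        | $0=0 $1=13 $2=5 $3=13 $4=7 $5=0 $6=7

$0=0 $1=13 $2=5 $3=13 $4=7 $5=0 $6=7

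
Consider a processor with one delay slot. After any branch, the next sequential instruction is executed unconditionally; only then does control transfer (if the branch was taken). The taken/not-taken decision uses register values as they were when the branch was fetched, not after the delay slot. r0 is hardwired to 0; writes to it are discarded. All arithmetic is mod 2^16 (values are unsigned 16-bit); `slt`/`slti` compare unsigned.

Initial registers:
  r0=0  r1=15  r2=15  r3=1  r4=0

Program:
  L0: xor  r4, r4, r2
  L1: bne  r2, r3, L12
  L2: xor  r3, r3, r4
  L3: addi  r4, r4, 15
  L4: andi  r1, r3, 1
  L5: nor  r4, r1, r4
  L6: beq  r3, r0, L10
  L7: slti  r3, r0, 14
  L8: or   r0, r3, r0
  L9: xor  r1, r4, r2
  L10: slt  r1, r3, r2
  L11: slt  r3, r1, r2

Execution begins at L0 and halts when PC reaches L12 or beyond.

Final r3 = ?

[0] xor  r4, r4, r2  →  {r0:0, r1:15, r2:15, r3:1, r4:15}
[1] bne  r2, r3, L12  →  {r0:0, r1:15, r2:15, r3:1, r4:15}  ⟨branch taken⟩
[2] xor  r3, r3, r4  →  {r0:0, r1:15, r2:15, r3:14, r4:15}

14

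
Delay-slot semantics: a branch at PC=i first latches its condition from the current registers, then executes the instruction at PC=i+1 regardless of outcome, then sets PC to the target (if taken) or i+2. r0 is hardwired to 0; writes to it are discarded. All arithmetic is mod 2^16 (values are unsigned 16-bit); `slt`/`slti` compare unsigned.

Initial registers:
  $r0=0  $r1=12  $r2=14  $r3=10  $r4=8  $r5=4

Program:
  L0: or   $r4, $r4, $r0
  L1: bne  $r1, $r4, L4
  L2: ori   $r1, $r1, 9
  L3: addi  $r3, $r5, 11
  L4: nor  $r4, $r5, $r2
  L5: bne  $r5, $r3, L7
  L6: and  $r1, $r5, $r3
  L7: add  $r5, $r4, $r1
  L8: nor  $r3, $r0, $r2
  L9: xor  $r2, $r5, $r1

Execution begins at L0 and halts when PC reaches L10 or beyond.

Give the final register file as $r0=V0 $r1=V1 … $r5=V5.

[0] or   $r4, $r4, $r0  →  {$r0:0, $r1:12, $r2:14, $r3:10, $r4:8, $r5:4}
[1] bne  $r1, $r4, L4  →  {$r0:0, $r1:12, $r2:14, $r3:10, $r4:8, $r5:4}  ⟨branch taken⟩
[2] ori   $r1, $r1, 9  →  {$r0:0, $r1:13, $r2:14, $r3:10, $r4:8, $r5:4}
[4] nor  $r4, $r5, $r2  →  {$r0:0, $r1:13, $r2:14, $r3:10, $r4:65521, $r5:4}
[5] bne  $r5, $r3, L7  →  {$r0:0, $r1:13, $r2:14, $r3:10, $r4:65521, $r5:4}  ⟨branch taken⟩
[6] and  $r1, $r5, $r3  →  {$r0:0, $r1:0, $r2:14, $r3:10, $r4:65521, $r5:4}
[7] add  $r5, $r4, $r1  →  {$r0:0, $r1:0, $r2:14, $r3:10, $r4:65521, $r5:65521}
[8] nor  $r3, $r0, $r2  →  {$r0:0, $r1:0, $r2:14, $r3:65521, $r4:65521, $r5:65521}
[9] xor  $r2, $r5, $r1  →  {$r0:0, $r1:0, $r2:65521, $r3:65521, $r4:65521, $r5:65521}

$r0=0 $r1=0 $r2=65521 $r3=65521 $r4=65521 $r5=65521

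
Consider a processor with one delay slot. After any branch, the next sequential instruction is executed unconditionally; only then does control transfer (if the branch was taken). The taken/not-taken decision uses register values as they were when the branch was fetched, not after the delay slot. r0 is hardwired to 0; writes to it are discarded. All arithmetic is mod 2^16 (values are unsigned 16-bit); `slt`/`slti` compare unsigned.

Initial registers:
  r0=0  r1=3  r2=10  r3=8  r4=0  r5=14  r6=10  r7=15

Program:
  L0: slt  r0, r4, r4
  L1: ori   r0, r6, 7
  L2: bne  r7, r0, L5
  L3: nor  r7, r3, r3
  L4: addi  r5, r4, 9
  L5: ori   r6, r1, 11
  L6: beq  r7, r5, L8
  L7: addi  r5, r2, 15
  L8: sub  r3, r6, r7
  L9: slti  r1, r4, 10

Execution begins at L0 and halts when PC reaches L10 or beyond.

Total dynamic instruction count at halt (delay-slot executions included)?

#0 slt  r0, r4, r4 ; 0/3/10/8/0/14/10/15
#1 ori   r0, r6, 7 ; 0/3/10/8/0/14/10/15
#2 bne  r7, r0, L5 ; 0/3/10/8/0/14/10/15 ; →target
#3 nor  r7, r3, r3 ; 0/3/10/8/0/14/10/65527
#5 ori   r6, r1, 11 ; 0/3/10/8/0/14/11/65527
#6 beq  r7, r5, L8 ; 0/3/10/8/0/14/11/65527 ; →fallthru
#7 addi  r5, r2, 15 ; 0/3/10/8/0/25/11/65527
#8 sub  r3, r6, r7 ; 0/3/10/20/0/25/11/65527
#9 slti  r1, r4, 10 ; 0/1/10/20/0/25/11/65527

9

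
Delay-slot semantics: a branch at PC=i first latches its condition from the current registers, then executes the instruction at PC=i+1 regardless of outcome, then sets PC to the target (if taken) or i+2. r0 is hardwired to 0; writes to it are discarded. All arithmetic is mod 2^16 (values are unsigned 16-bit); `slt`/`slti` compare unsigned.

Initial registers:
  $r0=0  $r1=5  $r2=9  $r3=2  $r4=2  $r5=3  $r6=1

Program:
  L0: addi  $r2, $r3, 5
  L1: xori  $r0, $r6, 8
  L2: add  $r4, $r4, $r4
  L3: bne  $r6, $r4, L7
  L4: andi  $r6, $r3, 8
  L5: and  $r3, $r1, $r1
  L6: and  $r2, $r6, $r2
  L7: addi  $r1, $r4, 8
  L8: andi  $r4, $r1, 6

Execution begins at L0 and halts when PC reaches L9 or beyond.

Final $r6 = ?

PC=0  addi  $r2, $r3, 5      | $r0=0 $r1=5 $r2=7 $r3=2 $r4=2 $r5=3 $r6=1
PC=1  xori  $r0, $r6, 8      | $r0=0 $r1=5 $r2=7 $r3=2 $r4=2 $r5=3 $r6=1
PC=2  add  $r4, $r4, $r4     | $r0=0 $r1=5 $r2=7 $r3=2 $r4=4 $r5=3 $r6=1
PC=3  bne  $r6, $r4, L7      | $r0=0 $r1=5 $r2=7 $r3=2 $r4=4 $r5=3 $r6=1  [TAKEN]
PC=4  andi  $r6, $r3, 8      | $r0=0 $r1=5 $r2=7 $r3=2 $r4=4 $r5=3 $r6=0
PC=7  addi  $r1, $r4, 8      | $r0=0 $r1=12 $r2=7 $r3=2 $r4=4 $r5=3 $r6=0
PC=8  andi  $r4, $r1, 6      | $r0=0 $r1=12 $r2=7 $r3=2 $r4=4 $r5=3 $r6=0

0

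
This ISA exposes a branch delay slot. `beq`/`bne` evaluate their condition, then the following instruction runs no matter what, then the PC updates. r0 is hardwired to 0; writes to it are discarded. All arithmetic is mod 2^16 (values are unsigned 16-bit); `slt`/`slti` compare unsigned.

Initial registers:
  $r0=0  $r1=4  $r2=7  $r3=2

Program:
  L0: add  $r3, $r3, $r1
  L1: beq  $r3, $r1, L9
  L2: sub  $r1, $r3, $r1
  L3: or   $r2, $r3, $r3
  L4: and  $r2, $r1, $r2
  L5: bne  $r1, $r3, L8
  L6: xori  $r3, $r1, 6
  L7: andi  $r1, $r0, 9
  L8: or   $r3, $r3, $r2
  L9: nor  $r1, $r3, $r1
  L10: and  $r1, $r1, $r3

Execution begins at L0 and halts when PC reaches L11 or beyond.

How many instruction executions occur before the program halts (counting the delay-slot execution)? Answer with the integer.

10

[0] add  $r3, $r3, $r1  →  {$r0:0, $r1:4, $r2:7, $r3:6}
[1] beq  $r3, $r1, L9  →  {$r0:0, $r1:4, $r2:7, $r3:6}  ⟨branch fallthrough⟩
[2] sub  $r1, $r3, $r1  →  {$r0:0, $r1:2, $r2:7, $r3:6}
[3] or   $r2, $r3, $r3  →  {$r0:0, $r1:2, $r2:6, $r3:6}
[4] and  $r2, $r1, $r2  →  {$r0:0, $r1:2, $r2:2, $r3:6}
[5] bne  $r1, $r3, L8  →  {$r0:0, $r1:2, $r2:2, $r3:6}  ⟨branch taken⟩
[6] xori  $r3, $r1, 6  →  {$r0:0, $r1:2, $r2:2, $r3:4}
[8] or   $r3, $r3, $r2  →  {$r0:0, $r1:2, $r2:2, $r3:6}
[9] nor  $r1, $r3, $r1  →  {$r0:0, $r1:65529, $r2:2, $r3:6}
[10] and  $r1, $r1, $r3  →  {$r0:0, $r1:0, $r2:2, $r3:6}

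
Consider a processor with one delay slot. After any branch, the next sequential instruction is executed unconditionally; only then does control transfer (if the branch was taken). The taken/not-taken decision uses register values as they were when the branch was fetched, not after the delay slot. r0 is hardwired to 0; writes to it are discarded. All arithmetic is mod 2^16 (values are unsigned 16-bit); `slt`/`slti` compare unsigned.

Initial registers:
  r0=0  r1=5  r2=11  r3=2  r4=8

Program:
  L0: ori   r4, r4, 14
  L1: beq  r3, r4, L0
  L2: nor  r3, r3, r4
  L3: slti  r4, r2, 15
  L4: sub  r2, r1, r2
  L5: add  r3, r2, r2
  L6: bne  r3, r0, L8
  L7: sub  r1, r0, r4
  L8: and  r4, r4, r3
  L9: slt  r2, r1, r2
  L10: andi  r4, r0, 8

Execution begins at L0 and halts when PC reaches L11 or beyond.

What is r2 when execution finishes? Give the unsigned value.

PC=0  ori   r4, r4, 14       | r0=0 r1=5 r2=11 r3=2 r4=14
PC=1  beq  r3, r4, L0        | r0=0 r1=5 r2=11 r3=2 r4=14  [not taken]
PC=2  nor  r3, r3, r4        | r0=0 r1=5 r2=11 r3=65521 r4=14
PC=3  slti  r4, r2, 15       | r0=0 r1=5 r2=11 r3=65521 r4=1
PC=4  sub  r2, r1, r2        | r0=0 r1=5 r2=65530 r3=65521 r4=1
PC=5  add  r3, r2, r2        | r0=0 r1=5 r2=65530 r3=65524 r4=1
PC=6  bne  r3, r0, L8        | r0=0 r1=5 r2=65530 r3=65524 r4=1  [TAKEN]
PC=7  sub  r1, r0, r4        | r0=0 r1=65535 r2=65530 r3=65524 r4=1
PC=8  and  r4, r4, r3        | r0=0 r1=65535 r2=65530 r3=65524 r4=0
PC=9  slt  r2, r1, r2        | r0=0 r1=65535 r2=0 r3=65524 r4=0
PC=10 andi  r4, r0, 8        | r0=0 r1=65535 r2=0 r3=65524 r4=0

0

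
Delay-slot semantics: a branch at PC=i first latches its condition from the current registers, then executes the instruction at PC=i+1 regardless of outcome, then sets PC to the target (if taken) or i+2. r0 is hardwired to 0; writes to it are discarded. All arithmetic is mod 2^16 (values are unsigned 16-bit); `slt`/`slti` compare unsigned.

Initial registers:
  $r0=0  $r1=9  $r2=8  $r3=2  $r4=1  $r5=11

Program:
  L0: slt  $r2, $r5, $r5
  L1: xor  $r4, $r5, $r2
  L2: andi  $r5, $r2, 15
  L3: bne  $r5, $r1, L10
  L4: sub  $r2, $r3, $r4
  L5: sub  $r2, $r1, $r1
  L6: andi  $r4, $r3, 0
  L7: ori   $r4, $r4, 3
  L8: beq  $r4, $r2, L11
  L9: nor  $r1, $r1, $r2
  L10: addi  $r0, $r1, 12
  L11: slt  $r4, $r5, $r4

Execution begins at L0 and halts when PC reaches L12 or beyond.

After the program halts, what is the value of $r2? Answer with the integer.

65527

[0] slt  $r2, $r5, $r5  →  {$r0:0, $r1:9, $r2:0, $r3:2, $r4:1, $r5:11}
[1] xor  $r4, $r5, $r2  →  {$r0:0, $r1:9, $r2:0, $r3:2, $r4:11, $r5:11}
[2] andi  $r5, $r2, 15  →  {$r0:0, $r1:9, $r2:0, $r3:2, $r4:11, $r5:0}
[3] bne  $r5, $r1, L10  →  {$r0:0, $r1:9, $r2:0, $r3:2, $r4:11, $r5:0}  ⟨branch taken⟩
[4] sub  $r2, $r3, $r4  →  {$r0:0, $r1:9, $r2:65527, $r3:2, $r4:11, $r5:0}
[10] addi  $r0, $r1, 12  →  {$r0:0, $r1:9, $r2:65527, $r3:2, $r4:11, $r5:0}
[11] slt  $r4, $r5, $r4  →  {$r0:0, $r1:9, $r2:65527, $r3:2, $r4:1, $r5:0}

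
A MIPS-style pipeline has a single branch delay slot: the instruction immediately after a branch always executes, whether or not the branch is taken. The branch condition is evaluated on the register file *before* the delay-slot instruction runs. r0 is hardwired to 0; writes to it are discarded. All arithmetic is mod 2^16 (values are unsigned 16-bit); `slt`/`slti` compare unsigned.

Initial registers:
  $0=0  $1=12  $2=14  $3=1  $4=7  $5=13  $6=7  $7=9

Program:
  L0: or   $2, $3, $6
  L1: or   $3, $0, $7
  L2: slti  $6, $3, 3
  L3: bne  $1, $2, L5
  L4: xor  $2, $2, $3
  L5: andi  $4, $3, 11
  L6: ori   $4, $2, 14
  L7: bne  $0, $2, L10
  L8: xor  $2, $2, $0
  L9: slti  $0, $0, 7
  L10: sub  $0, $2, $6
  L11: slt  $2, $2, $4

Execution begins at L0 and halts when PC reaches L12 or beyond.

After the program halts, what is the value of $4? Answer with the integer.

14

#0 or   $2, $3, $6 ; 0/12/7/1/7/13/7/9
#1 or   $3, $0, $7 ; 0/12/7/9/7/13/7/9
#2 slti  $6, $3, 3 ; 0/12/7/9/7/13/0/9
#3 bne  $1, $2, L5 ; 0/12/7/9/7/13/0/9 ; →target
#4 xor  $2, $2, $3 ; 0/12/14/9/7/13/0/9
#5 andi  $4, $3, 11 ; 0/12/14/9/9/13/0/9
#6 ori   $4, $2, 14 ; 0/12/14/9/14/13/0/9
#7 bne  $0, $2, L10 ; 0/12/14/9/14/13/0/9 ; →target
#8 xor  $2, $2, $0 ; 0/12/14/9/14/13/0/9
#10 sub  $0, $2, $6 ; 0/12/14/9/14/13/0/9
#11 slt  $2, $2, $4 ; 0/12/0/9/14/13/0/9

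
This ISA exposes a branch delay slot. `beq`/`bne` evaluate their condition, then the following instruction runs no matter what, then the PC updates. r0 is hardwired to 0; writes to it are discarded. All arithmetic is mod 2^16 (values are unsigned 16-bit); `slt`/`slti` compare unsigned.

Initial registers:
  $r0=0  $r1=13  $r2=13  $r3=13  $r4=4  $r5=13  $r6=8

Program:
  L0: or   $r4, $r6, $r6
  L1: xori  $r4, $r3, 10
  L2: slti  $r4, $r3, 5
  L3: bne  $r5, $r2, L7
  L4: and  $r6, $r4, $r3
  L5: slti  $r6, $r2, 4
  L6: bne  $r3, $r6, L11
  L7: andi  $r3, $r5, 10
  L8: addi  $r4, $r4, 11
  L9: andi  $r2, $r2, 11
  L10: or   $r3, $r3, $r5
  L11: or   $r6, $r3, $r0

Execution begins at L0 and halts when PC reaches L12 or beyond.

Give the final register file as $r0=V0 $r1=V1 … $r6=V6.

$r0=0 $r1=13 $r2=13 $r3=8 $r4=0 $r5=13 $r6=8

PC=0  or   $r4, $r6, $r6     | $r0=0 $r1=13 $r2=13 $r3=13 $r4=8 $r5=13 $r6=8
PC=1  xori  $r4, $r3, 10     | $r0=0 $r1=13 $r2=13 $r3=13 $r4=7 $r5=13 $r6=8
PC=2  slti  $r4, $r3, 5      | $r0=0 $r1=13 $r2=13 $r3=13 $r4=0 $r5=13 $r6=8
PC=3  bne  $r5, $r2, L7      | $r0=0 $r1=13 $r2=13 $r3=13 $r4=0 $r5=13 $r6=8  [not taken]
PC=4  and  $r6, $r4, $r3     | $r0=0 $r1=13 $r2=13 $r3=13 $r4=0 $r5=13 $r6=0
PC=5  slti  $r6, $r2, 4      | $r0=0 $r1=13 $r2=13 $r3=13 $r4=0 $r5=13 $r6=0
PC=6  bne  $r3, $r6, L11     | $r0=0 $r1=13 $r2=13 $r3=13 $r4=0 $r5=13 $r6=0  [TAKEN]
PC=7  andi  $r3, $r5, 10     | $r0=0 $r1=13 $r2=13 $r3=8 $r4=0 $r5=13 $r6=0
PC=11 or   $r6, $r3, $r0     | $r0=0 $r1=13 $r2=13 $r3=8 $r4=0 $r5=13 $r6=8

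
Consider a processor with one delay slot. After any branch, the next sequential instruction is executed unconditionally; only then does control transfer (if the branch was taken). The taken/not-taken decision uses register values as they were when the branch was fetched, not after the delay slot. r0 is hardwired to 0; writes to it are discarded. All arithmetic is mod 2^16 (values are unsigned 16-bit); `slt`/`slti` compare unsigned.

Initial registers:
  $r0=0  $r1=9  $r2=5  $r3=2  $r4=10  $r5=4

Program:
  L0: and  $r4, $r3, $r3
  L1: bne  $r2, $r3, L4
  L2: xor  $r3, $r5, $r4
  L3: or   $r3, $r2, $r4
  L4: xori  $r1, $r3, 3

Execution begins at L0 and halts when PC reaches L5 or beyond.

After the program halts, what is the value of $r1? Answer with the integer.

  step pc=0: and  $r4, $r3, $r3  regs=(0,9,5,2,2,4)
  step pc=1: bne  $r2, $r3, L4  cond=T  regs=(0,9,5,2,2,4)
  step pc=2: xor  $r3, $r5, $r4  regs=(0,9,5,6,2,4)
  step pc=4: xori  $r1, $r3, 3  regs=(0,5,5,6,2,4)

5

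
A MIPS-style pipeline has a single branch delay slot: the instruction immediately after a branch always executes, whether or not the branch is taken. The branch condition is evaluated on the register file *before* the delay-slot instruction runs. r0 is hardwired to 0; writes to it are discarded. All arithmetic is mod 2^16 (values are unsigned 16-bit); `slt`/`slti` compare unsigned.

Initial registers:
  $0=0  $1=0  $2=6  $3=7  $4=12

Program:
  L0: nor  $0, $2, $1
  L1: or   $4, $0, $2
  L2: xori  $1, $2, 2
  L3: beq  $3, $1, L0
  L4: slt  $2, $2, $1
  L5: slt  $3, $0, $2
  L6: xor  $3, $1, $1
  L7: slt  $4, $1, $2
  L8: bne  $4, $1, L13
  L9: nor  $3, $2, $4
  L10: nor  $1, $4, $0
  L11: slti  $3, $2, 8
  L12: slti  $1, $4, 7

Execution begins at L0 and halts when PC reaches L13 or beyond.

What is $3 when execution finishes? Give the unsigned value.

65535

[0] nor  $0, $2, $1  →  {$0:0, $1:0, $2:6, $3:7, $4:12}
[1] or   $4, $0, $2  →  {$0:0, $1:0, $2:6, $3:7, $4:6}
[2] xori  $1, $2, 2  →  {$0:0, $1:4, $2:6, $3:7, $4:6}
[3] beq  $3, $1, L0  →  {$0:0, $1:4, $2:6, $3:7, $4:6}  ⟨branch fallthrough⟩
[4] slt  $2, $2, $1  →  {$0:0, $1:4, $2:0, $3:7, $4:6}
[5] slt  $3, $0, $2  →  {$0:0, $1:4, $2:0, $3:0, $4:6}
[6] xor  $3, $1, $1  →  {$0:0, $1:4, $2:0, $3:0, $4:6}
[7] slt  $4, $1, $2  →  {$0:0, $1:4, $2:0, $3:0, $4:0}
[8] bne  $4, $1, L13  →  {$0:0, $1:4, $2:0, $3:0, $4:0}  ⟨branch taken⟩
[9] nor  $3, $2, $4  →  {$0:0, $1:4, $2:0, $3:65535, $4:0}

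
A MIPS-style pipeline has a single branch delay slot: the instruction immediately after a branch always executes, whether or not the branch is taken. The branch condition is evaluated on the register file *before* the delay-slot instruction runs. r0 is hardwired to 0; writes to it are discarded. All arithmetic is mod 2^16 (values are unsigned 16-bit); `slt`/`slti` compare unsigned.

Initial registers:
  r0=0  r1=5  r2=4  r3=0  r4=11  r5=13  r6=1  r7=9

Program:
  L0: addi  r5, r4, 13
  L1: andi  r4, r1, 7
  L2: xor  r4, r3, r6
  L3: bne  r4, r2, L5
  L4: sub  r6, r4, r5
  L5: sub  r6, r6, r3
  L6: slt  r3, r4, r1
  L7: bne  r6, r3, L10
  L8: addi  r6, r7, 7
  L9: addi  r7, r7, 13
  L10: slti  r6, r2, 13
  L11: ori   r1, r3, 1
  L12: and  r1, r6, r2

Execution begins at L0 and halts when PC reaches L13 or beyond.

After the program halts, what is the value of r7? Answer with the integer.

9

#0 addi  r5, r4, 13 ; 0/5/4/0/11/24/1/9
#1 andi  r4, r1, 7 ; 0/5/4/0/5/24/1/9
#2 xor  r4, r3, r6 ; 0/5/4/0/1/24/1/9
#3 bne  r4, r2, L5 ; 0/5/4/0/1/24/1/9 ; →target
#4 sub  r6, r4, r5 ; 0/5/4/0/1/24/65513/9
#5 sub  r6, r6, r3 ; 0/5/4/0/1/24/65513/9
#6 slt  r3, r4, r1 ; 0/5/4/1/1/24/65513/9
#7 bne  r6, r3, L10 ; 0/5/4/1/1/24/65513/9 ; →target
#8 addi  r6, r7, 7 ; 0/5/4/1/1/24/16/9
#10 slti  r6, r2, 13 ; 0/5/4/1/1/24/1/9
#11 ori   r1, r3, 1 ; 0/1/4/1/1/24/1/9
#12 and  r1, r6, r2 ; 0/0/4/1/1/24/1/9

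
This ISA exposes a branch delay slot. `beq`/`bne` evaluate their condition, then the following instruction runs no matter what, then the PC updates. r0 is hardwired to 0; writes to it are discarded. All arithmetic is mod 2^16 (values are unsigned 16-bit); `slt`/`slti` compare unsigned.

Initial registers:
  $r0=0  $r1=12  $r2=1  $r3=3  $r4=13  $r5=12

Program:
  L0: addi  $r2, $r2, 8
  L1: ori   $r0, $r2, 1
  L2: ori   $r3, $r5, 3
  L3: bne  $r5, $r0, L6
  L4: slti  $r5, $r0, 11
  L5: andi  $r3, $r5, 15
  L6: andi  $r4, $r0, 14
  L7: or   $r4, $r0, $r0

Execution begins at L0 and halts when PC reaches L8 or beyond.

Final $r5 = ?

1

#0 addi  $r2, $r2, 8 ; 0/12/9/3/13/12
#1 ori   $r0, $r2, 1 ; 0/12/9/3/13/12
#2 ori   $r3, $r5, 3 ; 0/12/9/15/13/12
#3 bne  $r5, $r0, L6 ; 0/12/9/15/13/12 ; →target
#4 slti  $r5, $r0, 11 ; 0/12/9/15/13/1
#6 andi  $r4, $r0, 14 ; 0/12/9/15/0/1
#7 or   $r4, $r0, $r0 ; 0/12/9/15/0/1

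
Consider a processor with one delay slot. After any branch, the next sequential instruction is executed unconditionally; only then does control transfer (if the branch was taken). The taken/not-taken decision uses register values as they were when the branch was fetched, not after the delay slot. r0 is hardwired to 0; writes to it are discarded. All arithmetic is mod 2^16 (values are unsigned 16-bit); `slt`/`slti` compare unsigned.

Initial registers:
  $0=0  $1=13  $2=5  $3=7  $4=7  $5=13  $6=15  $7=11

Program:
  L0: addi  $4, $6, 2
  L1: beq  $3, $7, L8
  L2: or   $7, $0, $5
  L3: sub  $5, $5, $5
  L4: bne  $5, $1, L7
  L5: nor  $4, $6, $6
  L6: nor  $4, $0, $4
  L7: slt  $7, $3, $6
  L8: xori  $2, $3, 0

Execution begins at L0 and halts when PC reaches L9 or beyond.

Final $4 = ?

65520

PC=0  addi  $4, $6, 2        | $0=0 $1=13 $2=5 $3=7 $4=17 $5=13 $6=15 $7=11
PC=1  beq  $3, $7, L8        | $0=0 $1=13 $2=5 $3=7 $4=17 $5=13 $6=15 $7=11  [not taken]
PC=2  or   $7, $0, $5        | $0=0 $1=13 $2=5 $3=7 $4=17 $5=13 $6=15 $7=13
PC=3  sub  $5, $5, $5        | $0=0 $1=13 $2=5 $3=7 $4=17 $5=0 $6=15 $7=13
PC=4  bne  $5, $1, L7        | $0=0 $1=13 $2=5 $3=7 $4=17 $5=0 $6=15 $7=13  [TAKEN]
PC=5  nor  $4, $6, $6        | $0=0 $1=13 $2=5 $3=7 $4=65520 $5=0 $6=15 $7=13
PC=7  slt  $7, $3, $6        | $0=0 $1=13 $2=5 $3=7 $4=65520 $5=0 $6=15 $7=1
PC=8  xori  $2, $3, 0        | $0=0 $1=13 $2=7 $3=7 $4=65520 $5=0 $6=15 $7=1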